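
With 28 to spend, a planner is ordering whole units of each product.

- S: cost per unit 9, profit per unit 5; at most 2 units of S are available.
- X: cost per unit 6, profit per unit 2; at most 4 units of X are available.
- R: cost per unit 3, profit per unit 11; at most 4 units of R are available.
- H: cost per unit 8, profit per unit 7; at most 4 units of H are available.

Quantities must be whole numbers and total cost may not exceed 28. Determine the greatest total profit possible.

58

R has the best ratio (11/3); taking only R gives at most 4×11 = 44 (stopped by the supply cap of 4).
Mixing does better — 4×R and 2×H: cost 28 ≤ 28, profit 4·11 + 2·7 = 58.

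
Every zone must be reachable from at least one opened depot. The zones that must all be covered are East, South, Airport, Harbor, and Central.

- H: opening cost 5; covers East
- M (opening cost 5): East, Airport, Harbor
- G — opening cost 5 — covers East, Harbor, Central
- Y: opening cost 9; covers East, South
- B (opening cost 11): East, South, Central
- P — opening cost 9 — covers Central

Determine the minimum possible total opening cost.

Choose M and B: together they cover East, South, Airport, Harbor, Central — every zone.
Total opening cost: 5 + 11 = 16.

16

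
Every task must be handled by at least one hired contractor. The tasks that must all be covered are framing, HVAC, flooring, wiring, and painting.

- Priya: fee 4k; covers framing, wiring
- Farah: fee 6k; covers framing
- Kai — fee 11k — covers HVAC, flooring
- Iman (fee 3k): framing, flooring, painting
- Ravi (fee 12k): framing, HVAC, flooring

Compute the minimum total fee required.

This is an integer covering problem.
Choose Priya, Kai, and Iman: together they cover framing, HVAC, flooring, wiring, painting — every task.
Total fee: 4 + 11 + 3 = 18.
No cover costs less than 18.

18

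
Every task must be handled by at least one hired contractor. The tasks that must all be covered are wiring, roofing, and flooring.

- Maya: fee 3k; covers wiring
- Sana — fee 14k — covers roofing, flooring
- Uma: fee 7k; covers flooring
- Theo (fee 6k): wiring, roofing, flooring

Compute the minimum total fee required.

6

This is a weighted set-cover instance.
Theo alone covers wiring, roofing, flooring — every task.
Total fee: 6.
No cover costs less than 6.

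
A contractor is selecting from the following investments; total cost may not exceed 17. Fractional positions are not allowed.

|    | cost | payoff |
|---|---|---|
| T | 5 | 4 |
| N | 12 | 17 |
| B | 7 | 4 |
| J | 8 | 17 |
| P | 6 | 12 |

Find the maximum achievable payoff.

Allowing fractional choices, the relaxed optimum would be about 33.2, but investments are indivisible.
J + P: cost 8 + 6 = 14 ≤ 17, payoff 17 + 12 = 29.
B + J: cost 7 + 8 = 15 ≤ 17, payoff 4 + 17 = 21.
T + J: cost 5 + 8 = 13 ≤ 17, payoff 4 + 17 = 21.
Best is J and P with total payoff 29.

29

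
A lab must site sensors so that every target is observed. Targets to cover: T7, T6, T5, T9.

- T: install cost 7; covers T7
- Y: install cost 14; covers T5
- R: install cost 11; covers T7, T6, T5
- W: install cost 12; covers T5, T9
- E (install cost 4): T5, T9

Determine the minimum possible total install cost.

15

This is a weighted set-cover instance.
Choose R and E: together they cover T7, T6, T5, T9 — every target.
Total install cost: 11 + 4 = 15.
No cover costs less than 15.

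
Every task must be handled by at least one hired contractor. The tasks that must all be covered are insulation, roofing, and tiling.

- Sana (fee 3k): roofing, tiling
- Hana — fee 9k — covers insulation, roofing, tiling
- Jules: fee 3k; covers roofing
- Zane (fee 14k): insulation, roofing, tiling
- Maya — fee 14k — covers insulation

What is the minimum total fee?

9

The greedy cost-per-new-task heuristic would pick Sana and Hana for 12, but a cheaper cover exists.
Hana alone covers insulation, roofing, tiling — every task.
Total fee: 9.
No cover costs less than 9.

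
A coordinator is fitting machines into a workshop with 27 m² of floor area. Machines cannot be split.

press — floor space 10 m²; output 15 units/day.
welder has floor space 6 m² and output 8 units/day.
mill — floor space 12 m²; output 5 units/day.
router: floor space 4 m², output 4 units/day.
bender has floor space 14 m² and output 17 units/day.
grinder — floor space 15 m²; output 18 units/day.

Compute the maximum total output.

33

This is a 0-1 knapsack instance.
Allowing fractional choices, the relaxed optimum would be about 36.4, but machines are indivisible.
press + grinder: floor space 10 + 15 = 25 ≤ 27, output 15 + 18 = 33.
press + bender: floor space 10 + 14 = 24 ≤ 27, output 15 + 17 = 32.
Best is press and grinder with total output 33.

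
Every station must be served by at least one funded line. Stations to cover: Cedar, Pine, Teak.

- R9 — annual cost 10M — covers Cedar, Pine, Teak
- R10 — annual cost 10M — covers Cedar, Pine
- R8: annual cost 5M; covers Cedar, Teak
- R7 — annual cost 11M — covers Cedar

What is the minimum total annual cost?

R9 alone covers Cedar, Pine, Teak — every station.
Total annual cost: 10.

10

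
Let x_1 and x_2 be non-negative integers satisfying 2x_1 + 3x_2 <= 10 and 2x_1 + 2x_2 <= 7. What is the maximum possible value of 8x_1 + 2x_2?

24

The continuous relaxation peaks at (3.5, 0) with value 28.00; rounding to a feasible lattice point costs some objective.
(x_1,x_2)=(3,0) is feasible, giving 24.
(x_1,x_2)=(2,1) is feasible, giving 18.
(x_1,x_2)=(2,0) is feasible, giving 16.
The best lattice point is (3,0), giving 24.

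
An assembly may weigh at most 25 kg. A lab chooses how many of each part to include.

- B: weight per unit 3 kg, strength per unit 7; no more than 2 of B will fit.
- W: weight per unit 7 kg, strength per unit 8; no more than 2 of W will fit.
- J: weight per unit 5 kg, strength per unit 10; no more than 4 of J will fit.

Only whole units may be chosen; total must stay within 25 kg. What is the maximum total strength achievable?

B has the best ratio (7/3); taking only B gives at most 2×7 = 14 (stopped by the supply cap of 2).
Mixing does better — 1×B and 4×J: weight 23 ≤ 25, strength 1·7 + 4·10 = 47.

47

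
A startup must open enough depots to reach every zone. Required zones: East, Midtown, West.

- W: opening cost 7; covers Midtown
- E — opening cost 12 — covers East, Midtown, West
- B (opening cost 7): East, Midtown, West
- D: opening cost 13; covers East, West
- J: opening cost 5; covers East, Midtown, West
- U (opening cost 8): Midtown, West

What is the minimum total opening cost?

J alone covers East, Midtown, West — every zone.
Total opening cost: 5.
No cover costs less than 5.

5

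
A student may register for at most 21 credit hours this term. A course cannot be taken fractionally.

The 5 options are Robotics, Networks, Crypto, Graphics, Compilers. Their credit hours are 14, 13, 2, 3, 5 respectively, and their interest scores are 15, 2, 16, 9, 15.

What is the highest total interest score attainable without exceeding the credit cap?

46

Allowing fractional choices, the relaxed optimum would be about 51.8, but courses are indivisible.
Crypto + Graphics + Compilers: credit hours 2 + 3 + 5 = 10 ≤ 21, interest score 16 + 9 + 15 = 40.
Robotics + Crypto + Compilers: credit hours 14 + 2 + 5 = 21 ≤ 21, interest score 15 + 16 + 15 = 46.
Best is Robotics, Crypto, and Compilers with total interest score 46.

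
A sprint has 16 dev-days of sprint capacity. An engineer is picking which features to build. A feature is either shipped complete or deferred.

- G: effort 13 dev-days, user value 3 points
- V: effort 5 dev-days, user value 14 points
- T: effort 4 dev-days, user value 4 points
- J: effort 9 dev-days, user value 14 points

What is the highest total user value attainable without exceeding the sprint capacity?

28

Allowing fractional choices, the relaxed optimum would be about 30.0, but features are indivisible.
V + T: effort 5 + 4 = 9 ≤ 16, user value 14 + 4 = 18.
T + J: effort 4 + 9 = 13 ≤ 16, user value 4 + 14 = 18.
V + J: effort 5 + 9 = 14 ≤ 16, user value 14 + 14 = 28.
Best is V and J with total user value 28.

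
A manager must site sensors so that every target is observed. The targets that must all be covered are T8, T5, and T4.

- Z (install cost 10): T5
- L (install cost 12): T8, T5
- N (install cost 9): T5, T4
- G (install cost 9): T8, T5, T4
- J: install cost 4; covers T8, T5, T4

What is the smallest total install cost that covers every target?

J alone covers T8, T5, T4 — every target.
Total install cost: 4.

4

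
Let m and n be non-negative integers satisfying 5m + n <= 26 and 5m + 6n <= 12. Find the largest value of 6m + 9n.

18

(m,n)=(0,2): 5·0+1·2=2≤26, 5·0+6·2=12≤12, objective 18.
(m,n)=(1,1): 5·1+1·1=6≤26, 5·1+6·1=11≤12, objective 15.
(m,n)=(0,1): 5·0+1·1=1≤26, 5·0+6·1=6≤12, objective 9.
Maximum is 18 at (m,n)=(0,2).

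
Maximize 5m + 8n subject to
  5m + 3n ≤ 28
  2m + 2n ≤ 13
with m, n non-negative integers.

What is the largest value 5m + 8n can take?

48

(m,n)=(0,6) is feasible, giving 48.
(m,n)=(1,5) is feasible, giving 45.
(m,n)=(0,5) is feasible, giving 40.
No feasible integer point exceeds 48.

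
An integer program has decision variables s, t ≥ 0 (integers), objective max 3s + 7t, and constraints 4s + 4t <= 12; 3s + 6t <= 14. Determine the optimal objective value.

Relaxing integrality, the LP optimum is 16.33 at (s,t) = (0, 2.33), which is not an integer point.
(s,t)=(0,2): 4·0+4·2=8≤12, 3·0+6·2=12≤14, objective 14.
(s,t)=(1,1): 4·1+4·1=8≤12, 3·1+6·1=9≤14, objective 10.
(s,t)=(0,1): 4·0+4·1=4≤12, 3·0+6·1=6≤14, objective 7.
Maximum is 14 at (s,t)=(0,2).

14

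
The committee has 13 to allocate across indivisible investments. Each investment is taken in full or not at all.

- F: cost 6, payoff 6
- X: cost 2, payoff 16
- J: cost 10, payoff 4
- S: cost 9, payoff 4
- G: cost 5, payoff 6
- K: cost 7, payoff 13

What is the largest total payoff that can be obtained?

29

Allowing fractional choices, the relaxed optimum would be about 33.8, but investments are indivisible.
X + K: cost 2 + 7 = 9 ≤ 13, payoff 16 + 13 = 29.
X + G: cost 2 + 5 = 7 ≤ 13, payoff 16 + 6 = 22.
F + X + G: cost 6 + 2 + 5 = 13 ≤ 13, payoff 6 + 16 + 6 = 28.
Best is X and K with total payoff 29.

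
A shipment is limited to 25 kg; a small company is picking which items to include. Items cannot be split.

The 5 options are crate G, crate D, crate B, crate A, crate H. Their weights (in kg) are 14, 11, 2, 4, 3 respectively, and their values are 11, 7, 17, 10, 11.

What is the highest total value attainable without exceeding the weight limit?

Treat it as a binary knapsack problem.
Allowing fractional choices, the relaxed optimum would be about 50.3, but items are indivisible.
crate G + crate B + crate A + crate H: weight 14 + 2 + 4 + 3 = 23 ≤ 25, value 11 + 17 + 10 + 11 = 49.
crate G + crate B + crate H: weight 14 + 2 + 3 = 19 ≤ 25, value 11 + 17 + 11 = 39.
crate D + crate B + crate A + crate H: weight 11 + 2 + 4 + 3 = 20 ≤ 25, value 7 + 17 + 10 + 11 = 45.
Best is crate G, crate B, crate A, and crate H with total value 49.

49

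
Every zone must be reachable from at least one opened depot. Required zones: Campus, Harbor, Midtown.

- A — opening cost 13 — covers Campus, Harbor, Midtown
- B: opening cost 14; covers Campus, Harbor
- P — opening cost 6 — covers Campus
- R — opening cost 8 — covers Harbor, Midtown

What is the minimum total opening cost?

13

This is a weighted set-cover instance.
The greedy cost-per-new-zone heuristic would pick R and P for 14, but a cheaper cover exists.
A alone covers Campus, Harbor, Midtown — every zone.
Total opening cost: 13.
No cover costs less than 13.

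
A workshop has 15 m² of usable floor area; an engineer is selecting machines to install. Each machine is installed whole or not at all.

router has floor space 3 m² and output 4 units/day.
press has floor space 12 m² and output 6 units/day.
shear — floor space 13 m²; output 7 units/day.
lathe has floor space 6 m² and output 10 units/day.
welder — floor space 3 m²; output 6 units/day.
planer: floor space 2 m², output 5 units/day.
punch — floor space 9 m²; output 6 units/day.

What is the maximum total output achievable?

lathe + welder + planer: floor space 6 + 3 + 2 = 11 ≤ 15, output 10 + 6 + 5 = 21.
router + lathe + welder + planer: floor space 3 + 6 + 3 + 2 = 14 ≤ 15, output 4 + 10 + 6 + 5 = 25.
Best is router, lathe, welder, and planer with total output 25.

25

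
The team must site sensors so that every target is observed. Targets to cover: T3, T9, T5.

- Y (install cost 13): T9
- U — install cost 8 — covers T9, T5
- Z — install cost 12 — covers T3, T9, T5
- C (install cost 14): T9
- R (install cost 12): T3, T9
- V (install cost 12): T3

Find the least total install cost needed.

Z alone covers T3, T9, T5 — every target.
Total install cost: 12.

12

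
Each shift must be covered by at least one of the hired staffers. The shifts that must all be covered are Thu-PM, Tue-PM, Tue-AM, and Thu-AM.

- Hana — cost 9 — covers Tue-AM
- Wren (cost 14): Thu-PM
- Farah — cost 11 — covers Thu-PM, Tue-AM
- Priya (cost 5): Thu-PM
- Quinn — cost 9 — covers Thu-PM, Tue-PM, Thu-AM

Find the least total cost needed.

Choose Hana and Quinn: together they cover Thu-PM, Tue-PM, Tue-AM, Thu-AM — every shift.
Total cost: 9 + 9 = 18.
No cover costs less than 18.

18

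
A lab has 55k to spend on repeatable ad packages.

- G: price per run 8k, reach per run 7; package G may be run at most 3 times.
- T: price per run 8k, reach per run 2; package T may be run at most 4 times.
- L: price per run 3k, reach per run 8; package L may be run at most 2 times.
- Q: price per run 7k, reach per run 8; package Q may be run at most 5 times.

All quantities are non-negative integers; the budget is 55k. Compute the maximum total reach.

Take 1×G, 2×L, and 5×Q: price 49 ≤ 55, reach 1·7 + 2·8 + 5·8 = 63.
L has the best ratio (8/3) and is taken to its limit of 2; remaining capacity is filled optimally with the others.

63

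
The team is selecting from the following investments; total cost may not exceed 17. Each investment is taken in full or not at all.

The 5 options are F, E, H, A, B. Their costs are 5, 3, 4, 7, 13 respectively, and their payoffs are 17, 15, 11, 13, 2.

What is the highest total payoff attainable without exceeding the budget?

45

Allowing fractional choices, the relaxed optimum would be about 52.3, but investments are indivisible.
F + E + A: cost 5 + 3 + 7 = 15 ≤ 17, payoff 17 + 15 + 13 = 45.
F + E + H: cost 5 + 3 + 4 = 12 ≤ 17, payoff 17 + 15 + 11 = 43.
F + H + A: cost 5 + 4 + 7 = 16 ≤ 17, payoff 17 + 11 + 13 = 41.
Best is F, E, and A with total payoff 45.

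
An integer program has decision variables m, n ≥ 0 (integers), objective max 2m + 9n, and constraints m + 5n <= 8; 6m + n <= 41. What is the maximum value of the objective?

15

Relaxing integrality, the LP optimum is 15.76 at (m,n) = (6.79, 0.241), which is not an integer point.
(m,n)=(3,1): 1·3+5·1=8≤8, 6·3+1·1=19≤41, objective 15.
(m,n)=(2,1): 1·2+5·1=7≤8, 6·2+1·1=13≤41, objective 13.
(m,n)=(6,0): 1·6+5·0=6≤8, 6·6+1·0=36≤41, objective 12.
No feasible integer point exceeds 15.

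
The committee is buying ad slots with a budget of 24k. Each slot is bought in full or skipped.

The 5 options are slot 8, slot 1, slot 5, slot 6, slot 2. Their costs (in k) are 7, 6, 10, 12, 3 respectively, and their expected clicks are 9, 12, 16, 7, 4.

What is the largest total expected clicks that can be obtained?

37

Allowing fractional choices, the relaxed optimum would be about 38.4, but ad slots are indivisible.
slot 1 + slot 5 + slot 2: cost 6 + 10 + 3 = 19 ≤ 24, expected clicks 12 + 16 + 4 = 32.
slot 8 + slot 1 + slot 5: cost 7 + 6 + 10 = 23 ≤ 24, expected clicks 9 + 12 + 16 = 37.
Best is slot 8, slot 1, and slot 5 with total expected clicks 37.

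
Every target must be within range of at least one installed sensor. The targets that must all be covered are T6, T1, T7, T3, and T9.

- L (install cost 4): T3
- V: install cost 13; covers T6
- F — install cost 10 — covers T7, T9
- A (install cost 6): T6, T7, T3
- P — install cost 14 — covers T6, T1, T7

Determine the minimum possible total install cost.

28

This is an integer covering problem.
The greedy cost-per-new-target heuristic would pick A, F, and P for 30, but a cheaper cover exists.
Choose L, F, and P: together they cover T6, T1, T7, T3, T9 — every target.
Total install cost: 4 + 10 + 14 = 28.
No cover costs less than 28.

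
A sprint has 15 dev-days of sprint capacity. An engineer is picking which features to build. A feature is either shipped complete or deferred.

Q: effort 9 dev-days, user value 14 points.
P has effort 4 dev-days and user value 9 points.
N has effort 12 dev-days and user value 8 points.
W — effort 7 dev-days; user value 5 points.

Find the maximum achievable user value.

This is an integer program with binary decision variables.
Q + P: effort 9 + 4 = 13 ≤ 15, user value 14 + 9 = 23.
Q: effort 9 ≤ 15, user value 14.
Best is Q and P with total user value 23.

23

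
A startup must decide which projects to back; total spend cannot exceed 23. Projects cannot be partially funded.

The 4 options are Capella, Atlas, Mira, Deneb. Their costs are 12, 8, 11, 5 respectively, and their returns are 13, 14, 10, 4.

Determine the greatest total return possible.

Take Capella and Atlas: cost 12 + 8 = 20 ≤ 23, return 13 + 14 = 27.
No other feasible combination does better.

27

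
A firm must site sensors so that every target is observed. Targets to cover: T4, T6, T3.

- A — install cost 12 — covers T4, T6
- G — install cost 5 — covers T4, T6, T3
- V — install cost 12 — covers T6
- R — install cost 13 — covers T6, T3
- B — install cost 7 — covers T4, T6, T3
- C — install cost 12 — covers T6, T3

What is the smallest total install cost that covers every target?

5

G alone covers T4, T6, T3 — every target.
Total install cost: 5.
No cover costs less than 5.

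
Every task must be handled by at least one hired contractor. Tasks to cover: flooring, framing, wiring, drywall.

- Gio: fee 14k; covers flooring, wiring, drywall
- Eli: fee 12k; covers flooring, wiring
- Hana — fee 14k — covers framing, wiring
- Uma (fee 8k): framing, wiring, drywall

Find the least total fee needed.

Choose Eli and Uma: together they cover flooring, framing, wiring, drywall — every task.
Total fee: 12 + 8 = 20.

20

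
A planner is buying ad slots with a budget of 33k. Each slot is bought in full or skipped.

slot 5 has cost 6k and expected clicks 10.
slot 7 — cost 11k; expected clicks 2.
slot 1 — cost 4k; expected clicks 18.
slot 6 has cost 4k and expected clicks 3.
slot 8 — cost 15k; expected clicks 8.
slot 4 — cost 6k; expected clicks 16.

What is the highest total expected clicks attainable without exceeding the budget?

Take slot 5, slot 1, slot 8, and slot 4: cost 6 + 4 + 15 + 6 = 31 ≤ 33, expected clicks 10 + 18 + 8 + 16 = 52.
No other feasible combination does better.

52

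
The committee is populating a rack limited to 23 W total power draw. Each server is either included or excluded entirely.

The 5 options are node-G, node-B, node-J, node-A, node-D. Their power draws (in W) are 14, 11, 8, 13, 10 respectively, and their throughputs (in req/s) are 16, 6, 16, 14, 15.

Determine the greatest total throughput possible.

Take node-G and node-J: power draw 14 + 8 = 22 ≤ 23, throughput 16 + 16 = 32.
No other feasible combination does better.

32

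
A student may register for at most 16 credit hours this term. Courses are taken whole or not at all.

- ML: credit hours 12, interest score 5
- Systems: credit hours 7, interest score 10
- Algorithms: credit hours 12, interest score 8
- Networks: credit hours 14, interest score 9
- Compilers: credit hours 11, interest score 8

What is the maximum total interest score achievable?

Take Systems: credit hours 7 ≤ 16, interest score 10.
No other feasible combination does better.

10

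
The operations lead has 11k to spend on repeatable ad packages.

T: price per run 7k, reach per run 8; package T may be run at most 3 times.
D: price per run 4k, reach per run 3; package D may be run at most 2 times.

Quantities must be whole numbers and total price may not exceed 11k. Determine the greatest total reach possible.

11

1×T and 1×D: price 11 ≤ 11, reach 1·8 + 1·3 = 11.
1×T: price 7 ≤ 11, reach 1·8 = 8.
Best is 11.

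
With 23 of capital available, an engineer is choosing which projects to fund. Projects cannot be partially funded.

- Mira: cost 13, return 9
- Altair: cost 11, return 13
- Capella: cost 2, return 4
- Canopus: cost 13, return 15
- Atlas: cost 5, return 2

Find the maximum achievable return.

Capella + Canopus: cost 2 + 13 = 15 ≤ 23, return 4 + 15 = 19.
Capella + Canopus + Atlas: cost 2 + 13 + 5 = 20 ≤ 23, return 4 + 15 + 2 = 21.
Best is Capella, Canopus, and Atlas with total return 21.

21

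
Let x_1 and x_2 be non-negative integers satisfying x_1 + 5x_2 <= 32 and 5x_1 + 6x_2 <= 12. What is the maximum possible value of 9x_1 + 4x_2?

18

(x_1,x_2)=(2,0): 1·2+5·0=2≤32, 5·2+6·0=10≤12, objective 18.
(x_1,x_2)=(1,1): 1·1+5·1=6≤32, 5·1+6·1=11≤12, objective 13.
The best lattice point is (2,0), giving 18.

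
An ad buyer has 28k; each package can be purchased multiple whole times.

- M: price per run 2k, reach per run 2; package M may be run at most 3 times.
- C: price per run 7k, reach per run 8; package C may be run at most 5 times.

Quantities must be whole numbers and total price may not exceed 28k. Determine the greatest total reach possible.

This is a bounded integer knapsack.
C has the best ratio (8/7); taking only C gives at most 4×8 = 32 (stopped by the price limit).
Optimal: 4×C: price 28 ≤ 28, reach 4·8 = 32.

32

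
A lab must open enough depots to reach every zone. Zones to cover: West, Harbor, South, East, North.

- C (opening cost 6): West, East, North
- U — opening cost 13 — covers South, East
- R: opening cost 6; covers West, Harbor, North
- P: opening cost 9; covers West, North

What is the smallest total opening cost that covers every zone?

This is a weighted set-cover instance.
The greedy cost-per-new-zone heuristic would pick C, R, and U for 25, but a cheaper cover exists.
Choose U and R: together they cover West, Harbor, South, East, North — every zone.
Total opening cost: 13 + 6 = 19.
No cover costs less than 19.

19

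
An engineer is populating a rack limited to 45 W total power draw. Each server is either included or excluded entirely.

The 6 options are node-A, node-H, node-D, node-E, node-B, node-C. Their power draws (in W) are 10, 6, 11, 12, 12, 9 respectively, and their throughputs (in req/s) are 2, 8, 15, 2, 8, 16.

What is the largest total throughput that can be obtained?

Allowing fractional choices, the relaxed optimum would be about 48.4, but servers are indivisible.
node-H + node-D + node-E + node-C: power draw 6 + 11 + 12 + 9 = 38 ≤ 45, throughput 8 + 15 + 2 + 16 = 41.
node-H + node-D + node-B + node-C: power draw 6 + 11 + 12 + 9 = 38 ≤ 45, throughput 8 + 15 + 8 + 16 = 47.
node-A + node-H + node-D + node-C: power draw 10 + 6 + 11 + 9 = 36 ≤ 45, throughput 2 + 8 + 15 + 16 = 41.
Best is node-H, node-D, node-B, and node-C with total throughput 47.

47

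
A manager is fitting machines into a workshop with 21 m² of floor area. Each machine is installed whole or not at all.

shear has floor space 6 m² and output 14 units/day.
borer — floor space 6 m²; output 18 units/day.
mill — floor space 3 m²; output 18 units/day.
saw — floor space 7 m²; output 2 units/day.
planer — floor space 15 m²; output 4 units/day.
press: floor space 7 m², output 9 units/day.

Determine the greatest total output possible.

Treat it as a binary knapsack problem.
Take shear, borer, and mill: floor space 6 + 6 + 3 = 15 ≤ 21, output 14 + 18 + 18 = 50.
No other feasible combination does better.

50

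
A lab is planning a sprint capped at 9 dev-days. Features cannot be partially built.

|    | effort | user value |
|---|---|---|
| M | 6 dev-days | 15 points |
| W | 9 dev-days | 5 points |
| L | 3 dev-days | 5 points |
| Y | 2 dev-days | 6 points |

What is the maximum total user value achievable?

21

Take M and Y: effort 6 + 2 = 8 ≤ 9, user value 15 + 6 = 21.
No other feasible combination does better.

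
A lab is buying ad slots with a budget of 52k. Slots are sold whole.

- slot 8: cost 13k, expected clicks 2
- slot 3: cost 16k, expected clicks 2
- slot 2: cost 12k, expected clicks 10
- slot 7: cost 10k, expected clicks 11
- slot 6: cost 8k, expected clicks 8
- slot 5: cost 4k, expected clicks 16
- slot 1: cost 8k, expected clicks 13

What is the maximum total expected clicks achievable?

Allowing fractional choices, the relaxed optimum would be about 59.5, but ad slots are indivisible.
slot 2 + slot 7 + slot 6 + slot 5 + slot 1: cost 12 + 10 + 8 + 4 + 8 = 42 ≤ 52, expected clicks 10 + 11 + 8 + 16 + 13 = 58.
slot 8 + slot 2 + slot 7 + slot 5 + slot 1: cost 13 + 12 + 10 + 4 + 8 = 47 ≤ 52, expected clicks 2 + 10 + 11 + 16 + 13 = 52.
Best is slot 2, slot 7, slot 6, slot 5, and slot 1 with total expected clicks 58.

58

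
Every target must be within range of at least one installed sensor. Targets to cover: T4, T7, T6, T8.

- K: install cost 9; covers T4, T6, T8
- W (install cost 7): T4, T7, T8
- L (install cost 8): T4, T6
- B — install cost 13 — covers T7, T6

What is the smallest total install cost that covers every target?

This is an integer covering problem.
Choose W and L: together they cover T4, T7, T6, T8 — every target.
Total install cost: 7 + 8 = 15.

15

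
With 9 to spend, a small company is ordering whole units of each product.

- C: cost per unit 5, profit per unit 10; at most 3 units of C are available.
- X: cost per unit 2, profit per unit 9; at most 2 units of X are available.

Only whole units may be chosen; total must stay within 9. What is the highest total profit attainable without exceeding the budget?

28

X has the best ratio (9/2); taking only X gives at most 2×9 = 18 (stopped by the supply cap of 2).
Mixing does better — 1×C and 2×X: cost 9 ≤ 9, profit 1·10 + 2·9 = 28.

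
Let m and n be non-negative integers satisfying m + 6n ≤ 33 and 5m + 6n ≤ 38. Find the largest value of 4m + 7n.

39

Relaxing integrality, the LP optimum is 42.04 at (m,n) = (1.25, 5.29), which is not an integer point.
(m,n)=(1,5): 1·1+6·5=31≤33, 5·1+6·5=35≤38, objective 39.
(m,n)=(2,4): 1·2+6·4=26≤33, 5·2+6·4=34≤38, objective 36.
(m,n)=(0,5): 1·0+6·5=30≤33, 5·0+6·5=30≤38, objective 35.
(m,n)=(1,4): 1·1+6·4=25≤33, 5·1+6·4=29≤38, objective 32.
No feasible integer point exceeds 39.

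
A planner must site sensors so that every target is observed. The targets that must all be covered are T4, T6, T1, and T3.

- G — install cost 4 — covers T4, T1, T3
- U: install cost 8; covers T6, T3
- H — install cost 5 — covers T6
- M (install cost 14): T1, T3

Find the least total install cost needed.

9

Choose G and H: together they cover T4, T6, T1, T3 — every target.
Total install cost: 4 + 5 = 9.
No cover costs less than 9.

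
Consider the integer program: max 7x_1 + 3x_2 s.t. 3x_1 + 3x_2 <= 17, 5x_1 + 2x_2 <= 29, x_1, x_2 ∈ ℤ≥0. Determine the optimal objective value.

The continuous relaxation peaks at (5.67, 0) with value 39.67; rounding to a feasible lattice point costs some objective.
(x_1,x_2)=(5,0): 3·5+3·0=15≤17, 5·5+2·0=25≤29, objective 35.
(x_1,x_2)=(4,1): 3·4+3·1=15≤17, 5·4+2·1=22≤29, objective 31.
(x_1,x_2)=(4,0): 3·4+3·0=12≤17, 5·4+2·0=20≤29, objective 28.
Maximum is 35 at (x_1,x_2)=(5,0).

35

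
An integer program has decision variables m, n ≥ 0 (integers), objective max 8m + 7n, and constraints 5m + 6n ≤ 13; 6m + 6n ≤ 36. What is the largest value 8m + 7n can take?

The continuous relaxation peaks at (2.6, 0) with value 20.80; rounding to a feasible lattice point costs some objective.
(m,n)=(2,0): 5·2+6·0=10≤13, 6·2+6·0=12≤36, objective 16.
(m,n)=(1,1): 5·1+6·1=11≤13, 6·1+6·1=12≤36, objective 15.
No feasible integer point exceeds 16.

16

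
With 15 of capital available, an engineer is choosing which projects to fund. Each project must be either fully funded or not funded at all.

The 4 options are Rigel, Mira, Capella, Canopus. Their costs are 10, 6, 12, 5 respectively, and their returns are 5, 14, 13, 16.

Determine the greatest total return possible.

Rigel + Canopus: cost 10 + 5 = 15 ≤ 15, return 5 + 16 = 21.
Mira + Canopus: cost 6 + 5 = 11 ≤ 15, return 14 + 16 = 30.
Best is Mira and Canopus with total return 30.

30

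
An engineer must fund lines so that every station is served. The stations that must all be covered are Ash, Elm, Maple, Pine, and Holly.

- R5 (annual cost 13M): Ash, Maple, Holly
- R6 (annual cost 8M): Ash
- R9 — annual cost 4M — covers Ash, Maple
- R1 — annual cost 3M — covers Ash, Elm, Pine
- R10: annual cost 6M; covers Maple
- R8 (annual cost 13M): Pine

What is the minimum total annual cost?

The greedy cost-per-new-station heuristic would pick R1, R9, and R5 for 20, but a cheaper cover exists.
Choose R5 and R1: together they cover Ash, Elm, Maple, Pine, Holly — every station.
Total annual cost: 13 + 3 = 16.
No cover costs less than 16.

16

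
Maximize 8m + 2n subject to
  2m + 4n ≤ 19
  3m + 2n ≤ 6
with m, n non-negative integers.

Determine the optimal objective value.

(m,n)=(2,0) is feasible, giving 16.
(m,n)=(1,1) is feasible, giving 10.
(m,n)=(1,0) is feasible, giving 8.
No feasible integer point exceeds 16.

16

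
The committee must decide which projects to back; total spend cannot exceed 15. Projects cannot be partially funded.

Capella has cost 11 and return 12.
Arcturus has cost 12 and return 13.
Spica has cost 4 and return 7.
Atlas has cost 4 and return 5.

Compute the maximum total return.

Allowing fractional choices, the relaxed optimum would be about 19.6, but projects are indivisible.
Capella + Atlas: cost 11 + 4 = 15 ≤ 15, return 12 + 5 = 17.
Capella + Spica: cost 11 + 4 = 15 ≤ 15, return 12 + 7 = 19.
Arcturus: cost 12 ≤ 15, return 13.
Best is Capella and Spica with total return 19.

19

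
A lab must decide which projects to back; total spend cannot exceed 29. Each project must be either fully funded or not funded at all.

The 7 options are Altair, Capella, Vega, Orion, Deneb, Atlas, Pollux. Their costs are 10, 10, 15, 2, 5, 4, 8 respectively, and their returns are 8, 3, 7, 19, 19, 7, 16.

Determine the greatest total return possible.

69

Capella + Orion + Deneb + Atlas + Pollux: cost 10 + 2 + 5 + 4 + 8 = 29 ≤ 29, return 3 + 19 + 19 + 7 + 16 = 64.
Altair + Orion + Deneb + Atlas + Pollux: cost 10 + 2 + 5 + 4 + 8 = 29 ≤ 29, return 8 + 19 + 19 + 7 + 16 = 69.
Altair + Orion + Deneb + Pollux: cost 10 + 2 + 5 + 8 = 25 ≤ 29, return 8 + 19 + 19 + 16 = 62.
Best is Altair, Orion, Deneb, Atlas, and Pollux with total return 69.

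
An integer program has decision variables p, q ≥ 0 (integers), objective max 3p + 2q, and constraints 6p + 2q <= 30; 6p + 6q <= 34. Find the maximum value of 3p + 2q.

(p,q)=(5,0): 6·5+2·0=30≤30, 6·5+6·0=30≤34, objective 15.
(p,q)=(4,1): 6·4+2·1=26≤30, 6·4+6·1=30≤34, objective 14.
(p,q)=(3,2): 6·3+2·2=22≤30, 6·3+6·2=30≤34, objective 13.
(p,q)=(4,0): 6·4+2·0=24≤30, 6·4+6·0=24≤34, objective 12.
The best lattice point is (5,0), giving 15.

15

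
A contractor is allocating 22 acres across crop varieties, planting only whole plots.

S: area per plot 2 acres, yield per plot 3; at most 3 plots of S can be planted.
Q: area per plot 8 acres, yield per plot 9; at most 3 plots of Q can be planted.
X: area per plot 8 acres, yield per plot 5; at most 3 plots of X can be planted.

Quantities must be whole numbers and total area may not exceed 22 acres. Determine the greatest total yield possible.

27

2×S and 2×Q: area 20 ≤ 22, yield 2·3 + 2·9 = 24.
3×S and 2×Q: area 22 ≤ 22, yield 3·3 + 2·9 = 27.
Best is 27.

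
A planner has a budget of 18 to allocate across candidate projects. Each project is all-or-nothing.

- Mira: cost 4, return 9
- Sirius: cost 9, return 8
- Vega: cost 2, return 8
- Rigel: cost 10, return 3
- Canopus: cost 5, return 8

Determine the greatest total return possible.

Mira + Vega + Canopus: cost 4 + 2 + 5 = 11 ≤ 18, return 9 + 8 + 8 = 25.
Mira + Sirius + Vega: cost 4 + 9 + 2 = 15 ≤ 18, return 9 + 8 + 8 = 25.
The maximum return is 25; one optimal choice is Mira, Vega, and Canopus.

25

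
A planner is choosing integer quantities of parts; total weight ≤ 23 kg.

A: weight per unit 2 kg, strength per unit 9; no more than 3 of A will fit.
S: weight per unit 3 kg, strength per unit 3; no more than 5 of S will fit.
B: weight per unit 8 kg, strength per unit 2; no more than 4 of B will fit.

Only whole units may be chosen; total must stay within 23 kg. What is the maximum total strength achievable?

This is a bounded integer knapsack.
Take 3×A and 5×S: weight 21 ≤ 23, strength 3·9 + 5·3 = 42.
A has the best ratio (9/2) and is taken to its limit of 3; remaining capacity is filled optimally with the others.

42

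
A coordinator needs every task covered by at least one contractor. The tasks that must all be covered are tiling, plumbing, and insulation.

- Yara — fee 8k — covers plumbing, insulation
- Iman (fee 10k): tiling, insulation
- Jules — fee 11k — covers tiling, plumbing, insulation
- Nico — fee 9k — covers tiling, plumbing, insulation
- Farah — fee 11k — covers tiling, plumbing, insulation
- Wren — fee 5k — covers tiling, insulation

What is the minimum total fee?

9

The greedy cost-per-new-task heuristic would pick Wren and Yara for 13, but a cheaper cover exists.
Nico alone covers tiling, plumbing, insulation — every task.
Total fee: 9.
No cover costs less than 9.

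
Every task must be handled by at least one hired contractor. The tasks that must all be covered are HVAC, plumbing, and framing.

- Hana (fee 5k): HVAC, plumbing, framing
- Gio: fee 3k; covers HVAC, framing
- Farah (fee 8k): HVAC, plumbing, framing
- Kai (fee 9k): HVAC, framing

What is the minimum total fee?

The greedy cost-per-new-task heuristic would pick Gio and Hana for 8, but a cheaper cover exists.
Hana alone covers HVAC, plumbing, framing — every task.
Total fee: 5.
No cover costs less than 5.

5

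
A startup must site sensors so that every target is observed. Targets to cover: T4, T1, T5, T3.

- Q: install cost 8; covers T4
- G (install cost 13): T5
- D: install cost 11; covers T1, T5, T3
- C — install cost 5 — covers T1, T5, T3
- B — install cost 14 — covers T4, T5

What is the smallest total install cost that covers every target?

This is a weighted set-cover instance.
Choose Q and C: together they cover T4, T1, T5, T3 — every target.
Total install cost: 8 + 5 = 13.
No cover costs less than 13.

13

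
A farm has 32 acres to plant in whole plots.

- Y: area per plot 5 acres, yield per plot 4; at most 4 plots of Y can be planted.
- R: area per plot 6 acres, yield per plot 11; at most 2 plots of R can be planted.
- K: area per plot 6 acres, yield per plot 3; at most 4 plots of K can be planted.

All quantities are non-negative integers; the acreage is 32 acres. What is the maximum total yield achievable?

3×Y and 2×R: area 27 ≤ 32, yield 3·4 + 2·11 = 34.
4×Y and 2×R: area 32 ≤ 32, yield 4·4 + 2·11 = 38.
Best is 38.

38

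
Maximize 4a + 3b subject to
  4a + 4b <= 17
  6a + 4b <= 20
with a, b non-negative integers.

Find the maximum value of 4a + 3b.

(a,b)=(2,2): 4·2+4·2=16≤17, 6·2+4·2=20≤20, objective 14.
(a,b)=(1,3): 4·1+4·3=16≤17, 6·1+4·3=18≤20, objective 13.
No feasible integer point exceeds 14.

14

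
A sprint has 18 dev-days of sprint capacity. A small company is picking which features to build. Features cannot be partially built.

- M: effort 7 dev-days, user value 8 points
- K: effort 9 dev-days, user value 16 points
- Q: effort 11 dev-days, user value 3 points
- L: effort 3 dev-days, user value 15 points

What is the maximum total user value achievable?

31

Allowing fractional choices, the relaxed optimum would be about 37.9, but features are indivisible.
M + K: effort 7 + 9 = 16 ≤ 18, user value 8 + 16 = 24.
K + L: effort 9 + 3 = 12 ≤ 18, user value 16 + 15 = 31.
M + L: effort 7 + 3 = 10 ≤ 18, user value 8 + 15 = 23.
Best is K and L with total user value 31.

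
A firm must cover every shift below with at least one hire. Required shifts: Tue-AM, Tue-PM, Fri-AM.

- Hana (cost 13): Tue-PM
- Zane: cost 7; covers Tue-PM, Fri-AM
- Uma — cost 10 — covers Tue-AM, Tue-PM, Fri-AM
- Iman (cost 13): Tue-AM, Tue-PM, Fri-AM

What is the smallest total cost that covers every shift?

10

This is an integer covering problem.
Uma alone covers Tue-AM, Tue-PM, Fri-AM — every shift.
Total cost: 10.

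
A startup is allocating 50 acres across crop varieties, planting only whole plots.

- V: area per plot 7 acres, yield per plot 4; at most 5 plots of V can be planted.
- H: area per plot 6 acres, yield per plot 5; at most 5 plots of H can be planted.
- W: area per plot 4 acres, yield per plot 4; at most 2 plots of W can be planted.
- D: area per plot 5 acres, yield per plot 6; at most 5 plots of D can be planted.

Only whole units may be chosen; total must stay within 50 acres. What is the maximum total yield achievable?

Take 4×H and 5×D: area 49 ≤ 50, yield 4·5 + 5·6 = 50.
D has the best ratio (6/5) and is taken to its limit of 5; remaining capacity is filled optimally with the others.

50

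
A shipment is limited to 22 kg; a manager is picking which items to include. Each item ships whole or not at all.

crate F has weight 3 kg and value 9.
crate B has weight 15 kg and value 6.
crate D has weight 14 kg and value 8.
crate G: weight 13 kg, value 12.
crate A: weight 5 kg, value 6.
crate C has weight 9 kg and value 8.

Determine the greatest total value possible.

27

Take crate F, crate G, and crate A: weight 3 + 13 + 5 = 21 ≤ 22, value 9 + 12 + 6 = 27.
No other feasible combination does better.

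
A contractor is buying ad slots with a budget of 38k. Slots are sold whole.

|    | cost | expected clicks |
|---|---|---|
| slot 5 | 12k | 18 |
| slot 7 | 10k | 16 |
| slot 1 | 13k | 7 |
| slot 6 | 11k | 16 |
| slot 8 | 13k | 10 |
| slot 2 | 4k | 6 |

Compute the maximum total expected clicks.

Allowing fractional choices, the relaxed optimum would be about 56.8, but ad slots are indivisible.
slot 5 + slot 7 + slot 6: cost 12 + 10 + 11 = 33 ≤ 38, expected clicks 18 + 16 + 16 = 50.
slot 7 + slot 6 + slot 8 + slot 2: cost 10 + 11 + 13 + 4 = 38 ≤ 38, expected clicks 16 + 16 + 10 + 6 = 48.
slot 5 + slot 7 + slot 6 + slot 2: cost 12 + 10 + 11 + 4 = 37 ≤ 38, expected clicks 18 + 16 + 16 + 6 = 56.
Best is slot 5, slot 7, slot 6, and slot 2 with total expected clicks 56.

56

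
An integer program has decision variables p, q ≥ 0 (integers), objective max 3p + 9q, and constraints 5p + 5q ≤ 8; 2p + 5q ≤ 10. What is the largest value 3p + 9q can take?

9

Relaxing integrality, the LP optimum is 14.40 at (p,q) = (0, 1.6), which is not an integer point.
(p,q)=(0,1): 5·0+5·1=5≤8, 2·0+5·1=5≤10, objective 9.
(p,q)=(1,0): 5·1+5·0=5≤8, 2·1+5·0=2≤10, objective 3.
(p,q)=(0,0): 5·0+5·0=0≤8, 2·0+5·0=0≤10, objective 0.
No feasible integer point exceeds 9.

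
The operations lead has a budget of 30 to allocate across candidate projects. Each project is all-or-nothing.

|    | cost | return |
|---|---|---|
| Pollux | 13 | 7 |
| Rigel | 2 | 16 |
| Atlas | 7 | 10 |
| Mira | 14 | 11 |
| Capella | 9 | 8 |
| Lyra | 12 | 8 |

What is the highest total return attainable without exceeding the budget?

Allowing fractional choices, the relaxed optimum would be about 43.4, but projects are indivisible.
Rigel + Atlas + Mira: cost 2 + 7 + 14 = 23 ≤ 30, return 16 + 10 + 11 = 37.
Rigel + Atlas + Capella + Lyra: cost 2 + 7 + 9 + 12 = 30 ≤ 30, return 16 + 10 + 8 + 8 = 42.
Best is Rigel, Atlas, Capella, and Lyra with total return 42.

42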